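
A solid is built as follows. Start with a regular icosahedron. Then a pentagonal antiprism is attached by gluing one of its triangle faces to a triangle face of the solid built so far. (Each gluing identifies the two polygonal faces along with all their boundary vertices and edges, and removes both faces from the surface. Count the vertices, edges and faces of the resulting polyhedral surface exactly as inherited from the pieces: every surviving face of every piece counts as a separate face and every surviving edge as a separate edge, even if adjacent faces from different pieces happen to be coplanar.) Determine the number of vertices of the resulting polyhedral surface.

19

A regular icosahedron: V=12, E=30, F=20.
Attach a pentagonal antiprism (V=10, E=20, F=12) along a 3-gon: merge 3 vertices and 3 edges, delete both glued faces → V=19, E=47, F=30.
Check: V − E + F = 19 − 47 + 30 = 2.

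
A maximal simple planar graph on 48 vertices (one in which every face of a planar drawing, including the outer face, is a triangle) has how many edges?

In a plane triangulation 3F = 2E and V − E + F = 2, so E = 3V − 6 = 3·48 − 6 = 138.

138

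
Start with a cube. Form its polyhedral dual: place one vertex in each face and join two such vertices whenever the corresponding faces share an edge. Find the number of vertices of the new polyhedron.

6

The base solid has V = 8, E = 12, F = 6.
The dual swaps V and F and preserves E: V′ = F = 6, E′ = E = 12, F′ = V = 8.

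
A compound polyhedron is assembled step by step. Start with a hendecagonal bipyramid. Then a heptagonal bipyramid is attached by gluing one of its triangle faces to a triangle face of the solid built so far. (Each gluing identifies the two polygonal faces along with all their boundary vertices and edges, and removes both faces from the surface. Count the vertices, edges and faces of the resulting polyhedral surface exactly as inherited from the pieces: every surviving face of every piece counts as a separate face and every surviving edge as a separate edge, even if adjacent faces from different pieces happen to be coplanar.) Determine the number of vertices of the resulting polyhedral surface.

A hendecagonal bipyramid: V=13, E=33, F=22.
Attach a heptagonal bipyramid (V=9, E=21, F=14) along a 3-gon: merge 3 vertices and 3 edges, delete both glued faces → V=19, E=51, F=34.
Check: V − E + F = 19 − 51 + 34 = 2.

19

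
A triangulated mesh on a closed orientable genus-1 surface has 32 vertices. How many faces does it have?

χ = 2 − 2·1 = 0, and every face is a triangle so 3F = 2E.
V − E + F = 0 with E = 3F/2 gives 32 − (3/2 − 1)·F = 0, so F = 64 and E = 96.

64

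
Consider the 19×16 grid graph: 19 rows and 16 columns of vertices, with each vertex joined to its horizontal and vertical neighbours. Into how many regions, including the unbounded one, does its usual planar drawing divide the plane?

The grid has V = 19·16 = 304 vertices and E = 19·15 + 16·18 = 573 edges.
F = 2 − V + E = 2 − 304 + 573 = 271.

271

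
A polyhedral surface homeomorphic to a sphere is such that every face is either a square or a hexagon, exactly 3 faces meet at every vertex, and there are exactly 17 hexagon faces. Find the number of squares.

Let x be the number of squares; then F = 17 + x.
Edge–face incidences: 2E = 6·17 + 4·x = 102 + 4x.
Every vertex has degree 3, so 3V = 2E.
Euler: V − E + F = 2 ⇒ (2E)/3 − E + (17 + x) = 2.
Multiply by 6: 2·(2E) − 3·(2E) + 6·(17 + x) = 12, i.e. 102 + 6x − (102 + 4x) = 12.
Collecting terms: 2x = 12, so x = 6.
Then 2E = 102 + 4·6 = 126, so E = 63, V = 2E/3 = 42, F = 17 + 6 = 23.

6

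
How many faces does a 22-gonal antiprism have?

An antiprism on an n-gon has two n-gon caps and 2n triangles: V = 2·22 = 44, E = 4·22 = 88, F = 2·22 + 2 = 46.
Check: V − E + F = 44 − 88 + 46 = 2.

46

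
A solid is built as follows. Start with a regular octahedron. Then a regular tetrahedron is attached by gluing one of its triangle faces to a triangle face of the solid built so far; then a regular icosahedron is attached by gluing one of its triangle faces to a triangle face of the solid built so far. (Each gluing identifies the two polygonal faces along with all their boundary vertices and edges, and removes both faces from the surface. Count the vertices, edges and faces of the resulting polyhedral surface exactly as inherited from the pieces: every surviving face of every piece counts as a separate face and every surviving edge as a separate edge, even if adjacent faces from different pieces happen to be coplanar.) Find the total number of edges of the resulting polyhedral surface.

42

A regular octahedron: V=6, E=12, F=8.
Attach a regular tetrahedron (V=4, E=6, F=4) along a 3-gon: merge 3 vertices and 3 edges, delete both glued faces → V=7, E=15, F=10.
Attach a regular icosahedron (V=12, E=30, F=20) along a 3-gon: merge 3 vertices and 3 edges, delete both glued faces → V=16, E=42, F=28.
Check: V − E + F = 16 − 42 + 28 = 2.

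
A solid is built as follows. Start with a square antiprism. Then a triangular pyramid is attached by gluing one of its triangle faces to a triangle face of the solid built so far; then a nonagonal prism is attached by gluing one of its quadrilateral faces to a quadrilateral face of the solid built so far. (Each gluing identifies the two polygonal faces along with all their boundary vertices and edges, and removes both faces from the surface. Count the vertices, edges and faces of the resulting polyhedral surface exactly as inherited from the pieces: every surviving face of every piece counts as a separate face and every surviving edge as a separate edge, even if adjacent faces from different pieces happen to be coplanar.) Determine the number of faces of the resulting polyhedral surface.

A square antiprism: V=8, E=16, F=10.
Attach a triangular pyramid (V=4, E=6, F=4) along a 3-gon: merge 3 vertices and 3 edges, delete both glued faces → V=9, E=19, F=12.
Attach a nonagonal prism (V=18, E=27, F=11) along a 4-gon: merge 4 vertices and 4 edges, delete both glued faces → V=23, E=42, F=21.
Check: V − E + F = 23 − 42 + 21 = 2.

21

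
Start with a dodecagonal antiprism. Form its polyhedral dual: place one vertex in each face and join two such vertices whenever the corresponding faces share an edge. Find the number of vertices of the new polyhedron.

26

The base solid has V = 24, E = 48, F = 26.
The dual swaps V and F and preserves E: V′ = F = 26, E′ = E = 48, F′ = V = 24.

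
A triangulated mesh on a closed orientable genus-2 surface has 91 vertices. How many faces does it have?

χ = 2 − 2·2 = -2, and every face is a triangle so 3F = 2E.
V − E + F = -2 with E = 3F/2 gives 91 − (3/2 − 1)·F = -2, so F = 186 and E = 279.

186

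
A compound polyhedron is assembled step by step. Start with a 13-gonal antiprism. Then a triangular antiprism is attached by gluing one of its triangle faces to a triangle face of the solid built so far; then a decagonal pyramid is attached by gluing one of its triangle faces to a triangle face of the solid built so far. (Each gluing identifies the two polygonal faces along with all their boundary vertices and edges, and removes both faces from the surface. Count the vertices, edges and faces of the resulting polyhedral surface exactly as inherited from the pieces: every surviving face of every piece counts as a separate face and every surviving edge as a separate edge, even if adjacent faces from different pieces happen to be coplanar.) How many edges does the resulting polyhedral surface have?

A 13-gonal antiprism: V=26, E=52, F=28.
Attach a triangular antiprism (V=6, E=12, F=8) along a 3-gon: merge 3 vertices and 3 edges, delete both glued faces → V=29, E=61, F=34.
Attach a decagonal pyramid (V=11, E=20, F=11) along a 3-gon: merge 3 vertices and 3 edges, delete both glued faces → V=37, E=78, F=43.
Check: V − E + F = 37 − 78 + 43 = 2.

78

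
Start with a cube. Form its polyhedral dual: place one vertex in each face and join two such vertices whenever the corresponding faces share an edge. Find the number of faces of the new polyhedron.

8

The base solid has V = 8, E = 12, F = 6.
The dual swaps V and F and preserves E: V′ = F = 6, E′ = E = 12, F′ = V = 8.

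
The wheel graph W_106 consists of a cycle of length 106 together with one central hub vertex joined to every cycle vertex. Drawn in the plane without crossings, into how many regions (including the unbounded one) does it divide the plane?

W_106 has V = 106 + 1 = 107 vertices and E = 2·106 = 212 edges.
By Euler's formula F = 2 − V + E = 2 − 107 + 212 = 107.

107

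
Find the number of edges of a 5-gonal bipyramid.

A bipyramid over an n-gon has 2n triangular faces and n + 2 vertices: V = 5 + 2 = 7, E = 3·5 = 15, F = 2·5 = 10.

15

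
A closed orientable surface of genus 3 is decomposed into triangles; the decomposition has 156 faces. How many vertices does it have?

74

χ = 2 − 2·3 = -4, and every face is a triangle so 3F = 2E.
E = 3·156/2 = 234. Then V = -4 + E − F = -4 + 234 − 156 = 74.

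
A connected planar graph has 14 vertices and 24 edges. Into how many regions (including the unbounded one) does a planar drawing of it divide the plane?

Euler's formula for a connected plane graph: V − E + F = 2, so F = 2 − 14 + 24 = 12.

12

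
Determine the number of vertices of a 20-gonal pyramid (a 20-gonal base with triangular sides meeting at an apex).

21

A pyramid on an n-gon base has one n-gon and n triangles: V = 20 + 1 = 21, E = 2·20 = 40, F = 20 + 1 = 21.
Check: V − E + F = 21 − 40 + 21 = 2.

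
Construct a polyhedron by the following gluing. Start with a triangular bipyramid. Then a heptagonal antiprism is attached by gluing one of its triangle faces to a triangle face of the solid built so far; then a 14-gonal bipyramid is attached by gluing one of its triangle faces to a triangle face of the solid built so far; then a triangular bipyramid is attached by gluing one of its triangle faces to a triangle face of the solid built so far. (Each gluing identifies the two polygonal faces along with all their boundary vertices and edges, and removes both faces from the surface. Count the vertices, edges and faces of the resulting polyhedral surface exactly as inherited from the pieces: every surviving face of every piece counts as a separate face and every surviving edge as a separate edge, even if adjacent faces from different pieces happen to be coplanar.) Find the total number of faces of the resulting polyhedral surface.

A triangular bipyramid: V=5, E=9, F=6.
Attach a heptagonal antiprism (V=14, E=28, F=16) along a 3-gon: merge 3 vertices and 3 edges, delete both glued faces → V=16, E=34, F=20.
Attach a 14-gonal bipyramid (V=16, E=42, F=28) along a 3-gon: merge 3 vertices and 3 edges, delete both glued faces → V=29, E=73, F=46.
Attach a triangular bipyramid (V=5, E=9, F=6) along a 3-gon: merge 3 vertices and 3 edges, delete both glued faces → V=31, E=79, F=50.
Check: V − E + F = 31 − 79 + 50 = 2.

50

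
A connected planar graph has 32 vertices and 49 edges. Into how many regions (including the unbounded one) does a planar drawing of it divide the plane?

Euler's formula for a connected plane graph: V − E + F = 2, so F = 2 − 32 + 49 = 19.

19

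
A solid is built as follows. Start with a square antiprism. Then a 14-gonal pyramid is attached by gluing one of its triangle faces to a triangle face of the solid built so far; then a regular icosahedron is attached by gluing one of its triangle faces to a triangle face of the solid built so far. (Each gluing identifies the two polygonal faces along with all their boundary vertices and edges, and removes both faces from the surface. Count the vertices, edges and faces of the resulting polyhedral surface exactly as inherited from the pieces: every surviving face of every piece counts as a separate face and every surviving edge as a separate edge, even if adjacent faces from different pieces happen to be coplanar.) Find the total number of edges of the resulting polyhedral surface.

A square antiprism: V=8, E=16, F=10.
Attach a 14-gonal pyramid (V=15, E=28, F=15) along a 3-gon: merge 3 vertices and 3 edges, delete both glued faces → V=20, E=41, F=23.
Attach a regular icosahedron (V=12, E=30, F=20) along a 3-gon: merge 3 vertices and 3 edges, delete both glued faces → V=29, E=68, F=41.
Check: V − E + F = 29 − 68 + 41 = 2.

68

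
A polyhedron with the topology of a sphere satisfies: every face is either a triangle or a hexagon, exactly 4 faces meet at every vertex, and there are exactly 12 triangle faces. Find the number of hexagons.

Let x be the number of hexagons; then F = 12 + x.
Edge–face incidences: 2E = 3·12 + 6·x = 36 + 6x.
Every vertex has degree 4, so 4V = 2E.
Euler: V − E + F = 2 ⇒ (2E)/4 − E + (12 + x) = 2.
Multiply by 8: 2·(2E) − 4·(2E) + 8·(12 + x) = 16, i.e. 96 + 8x − 2·(36 + 6x) = 16.
Collecting terms: −4x + 24 = 16, so −4x = −8, so x = 2.
Then 2E = 36 + 6·2 = 48, so E = 24, V = 2E/4 = 12, F = 12 + 2 = 14.

2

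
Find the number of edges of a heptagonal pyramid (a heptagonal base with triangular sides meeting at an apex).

A pyramid on an n-gon base has one n-gon and n triangles: V = 7 + 1 = 8, E = 2·7 = 14, F = 7 + 1 = 8.

14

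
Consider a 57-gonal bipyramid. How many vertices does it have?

A bipyramid over an n-gon has 2n triangular faces and n + 2 vertices: V = 57 + 2 = 59, E = 3·57 = 171, F = 2·57 = 114.

59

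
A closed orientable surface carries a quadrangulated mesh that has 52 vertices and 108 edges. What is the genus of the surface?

2

Every face is a square and each edge borders two faces, so 4F = 2·108, giving F = 54.
χ = V − E + F = 52 − 108 + 54 = -2.
For a closed orientable surface χ = 2 − 2g, so g = (2 − (-2))/2 = 2.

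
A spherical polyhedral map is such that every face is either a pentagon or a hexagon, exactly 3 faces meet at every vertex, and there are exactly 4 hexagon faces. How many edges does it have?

Let x be the number of pentagons; then F = 4 + x.
Edge–face incidences: 2E = 6·4 + 5·x = 24 + 5x.
Every vertex has degree 3, so 3V = 2E.
Euler: V − E + F = 2 ⇒ (2E)/3 − E + (4 + x) = 2.
Multiply by 6: 2·(2E) − 3·(2E) + 6·(4 + x) = 12, i.e. 24 + 6x − (24 + 5x) = 12.
Collecting terms: x = 12.
Then 2E = 24 + 5·12 = 84, so E = 42, V = 2E/3 = 28, F = 4 + 12 = 16.

42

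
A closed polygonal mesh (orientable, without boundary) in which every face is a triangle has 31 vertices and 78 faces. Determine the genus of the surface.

5

Every face is a triangle, so 2E = 3·78 = 234, giving E = 117.
χ = V − E + F = 31 − 117 + 78 = -8.
For a closed orientable surface χ = 2 − 2g, so g = (2 − (-8))/2 = 5.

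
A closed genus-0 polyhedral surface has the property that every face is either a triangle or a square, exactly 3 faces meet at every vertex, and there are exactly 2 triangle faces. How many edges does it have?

9

Let x be the number of squares; then F = 2 + x.
Edge–face incidences: 2E = 3·2 + 4·x = 6 + 4x.
Every vertex has degree 3, so 3V = 2E.
Euler: V − E + F = 2 ⇒ (2E)/3 − E + (2 + x) = 2.
Multiply by 6: 2·(2E) − 3·(2E) + 6·(2 + x) = 12, i.e. 12 + 6x − (6 + 4x) = 12.
Collecting terms: 2x + 6 = 12, so 2x = 6, so x = 3.
Then 2E = 6 + 4·3 = 18, so E = 9, V = 2E/3 = 6, F = 2 + 3 = 5.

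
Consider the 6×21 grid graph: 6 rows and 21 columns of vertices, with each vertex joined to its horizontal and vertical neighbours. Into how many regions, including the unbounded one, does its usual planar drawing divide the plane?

101

The grid has V = 6·21 = 126 vertices and E = 6·20 + 21·5 = 225 edges.
F = 2 − V + E = 2 − 126 + 225 = 101.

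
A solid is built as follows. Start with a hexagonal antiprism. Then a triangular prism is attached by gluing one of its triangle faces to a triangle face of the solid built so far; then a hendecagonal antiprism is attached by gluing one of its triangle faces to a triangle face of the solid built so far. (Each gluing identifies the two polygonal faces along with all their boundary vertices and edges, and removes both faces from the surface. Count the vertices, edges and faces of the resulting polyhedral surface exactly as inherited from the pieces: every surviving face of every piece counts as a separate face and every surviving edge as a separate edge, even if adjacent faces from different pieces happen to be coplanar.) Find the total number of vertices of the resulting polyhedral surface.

A hexagonal antiprism: V=12, E=24, F=14.
Attach a triangular prism (V=6, E=9, F=5) along a 3-gon: merge 3 vertices and 3 edges, delete both glued faces → V=15, E=30, F=17.
Attach a hendecagonal antiprism (V=22, E=44, F=24) along a 3-gon: merge 3 vertices and 3 edges, delete both glued faces → V=34, E=71, F=39.
Check: V − E + F = 34 − 71 + 39 = 2.

34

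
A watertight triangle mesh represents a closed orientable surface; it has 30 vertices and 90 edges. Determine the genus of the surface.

1

Every face is a triangle and each edge borders two faces, so 3F = 2·90, giving F = 60.
χ = V − E + F = 30 − 90 + 60 = 0.
For a closed orientable surface χ = 2 − 2g, so g = (2 − (0))/2 = 1.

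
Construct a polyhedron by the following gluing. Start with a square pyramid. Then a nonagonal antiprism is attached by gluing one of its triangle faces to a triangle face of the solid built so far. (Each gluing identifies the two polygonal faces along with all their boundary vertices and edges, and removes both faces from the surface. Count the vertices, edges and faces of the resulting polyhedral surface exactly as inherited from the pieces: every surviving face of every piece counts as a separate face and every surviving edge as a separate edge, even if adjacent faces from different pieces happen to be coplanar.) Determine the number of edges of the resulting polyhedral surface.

41

A square pyramid: V=5, E=8, F=5.
Attach a nonagonal antiprism (V=18, E=36, F=20) along a 3-gon: merge 3 vertices and 3 edges, delete both glued faces → V=20, E=41, F=23.
Check: V − E + F = 20 − 41 + 23 = 2.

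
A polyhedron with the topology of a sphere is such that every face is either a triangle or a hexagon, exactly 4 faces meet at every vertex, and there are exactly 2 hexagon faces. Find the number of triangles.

Let x be the number of triangles; then F = 2 + x.
Edge–face incidences: 2E = 6·2 + 3·x = 12 + 3x.
Every vertex has degree 4, so 4V = 2E.
Euler: V − E + F = 2 ⇒ (2E)/4 − E + (2 + x) = 2.
Multiply by 8: 2·(2E) − 4·(2E) + 8·(2 + x) = 16, i.e. 16 + 8x − 2·(12 + 3x) = 16.
Collecting terms: 2x − 8 = 16, so 2x = 24, so x = 12.
Then 2E = 12 + 3·12 = 48, so E = 24, V = 2E/4 = 12, F = 2 + 12 = 14.

12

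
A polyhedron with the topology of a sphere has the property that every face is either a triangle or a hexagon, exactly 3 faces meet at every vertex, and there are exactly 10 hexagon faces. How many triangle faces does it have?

4

Let x be the number of triangles; then F = 10 + x.
Edge–face incidences: 2E = 6·10 + 3·x = 60 + 3x.
Every vertex has degree 3, so 3V = 2E.
Euler: V − E + F = 2 ⇒ (2E)/3 − E + (10 + x) = 2.
Multiply by 6: 2·(2E) − 3·(2E) + 6·(10 + x) = 12, i.e. 60 + 6x − (60 + 3x) = 12.
Collecting terms: 3x = 12, so x = 4.
Then 2E = 60 + 3·4 = 72, so E = 36, V = 2E/3 = 24, F = 10 + 4 = 14.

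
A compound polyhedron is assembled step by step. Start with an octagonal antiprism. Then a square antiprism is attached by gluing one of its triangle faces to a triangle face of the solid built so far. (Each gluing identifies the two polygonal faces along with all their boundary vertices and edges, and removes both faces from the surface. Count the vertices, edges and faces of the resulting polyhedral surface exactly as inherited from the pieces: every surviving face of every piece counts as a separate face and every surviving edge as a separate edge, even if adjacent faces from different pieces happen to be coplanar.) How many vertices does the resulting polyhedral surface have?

An octagonal antiprism: V=16, E=32, F=18.
Attach a square antiprism (V=8, E=16, F=10) along a 3-gon: merge 3 vertices and 3 edges, delete both glued faces → V=21, E=45, F=26.
Check: V − E + F = 21 − 45 + 26 = 2.

21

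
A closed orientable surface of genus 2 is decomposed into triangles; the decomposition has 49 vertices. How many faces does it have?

χ = 2 − 2·2 = -2, and every face is a triangle so 3F = 2E.
V − E + F = -2 with E = 3F/2 gives 49 − (3/2 − 1)·F = -2, so F = 102 and E = 153.

102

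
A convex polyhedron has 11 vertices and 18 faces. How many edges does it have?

27

Here V − E + F = 2.
E = V + F − (2) = 11 + 18 − (2) = 27.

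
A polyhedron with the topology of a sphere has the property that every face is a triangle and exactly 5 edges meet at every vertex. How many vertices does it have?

Each face has 3 edges and each edge borders two faces, so 2E = 3F.
Each vertex has degree 5, so 5V = 2E and hence V = 3F/5.
Euler: V − E + F = 2 ⇒ (3F/5) − (3F/2) + F = 2.
Multiply by 10: (6 − 15 + 10)F = 20, i.e. 1F = 20.
So F = 20, E = 3·20/2 = 30, V = 3·20/5 = 12.

12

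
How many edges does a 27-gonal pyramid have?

54

A pyramid on an n-gon base has one n-gon and n triangles: V = 27 + 1 = 28, E = 2·27 = 54, F = 27 + 1 = 28.
Check: V − E + F = 28 − 54 + 28 = 2.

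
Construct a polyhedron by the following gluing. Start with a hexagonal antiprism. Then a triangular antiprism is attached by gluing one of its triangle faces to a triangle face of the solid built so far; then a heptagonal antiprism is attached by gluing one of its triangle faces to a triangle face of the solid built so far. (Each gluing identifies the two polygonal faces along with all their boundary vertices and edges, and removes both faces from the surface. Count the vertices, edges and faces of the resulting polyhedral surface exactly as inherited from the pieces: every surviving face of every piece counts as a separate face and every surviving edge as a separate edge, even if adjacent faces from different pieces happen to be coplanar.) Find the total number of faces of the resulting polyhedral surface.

A hexagonal antiprism: V=12, E=24, F=14.
Attach a triangular antiprism (V=6, E=12, F=8) along a 3-gon: merge 3 vertices and 3 edges, delete both glued faces → V=15, E=33, F=20.
Attach a heptagonal antiprism (V=14, E=28, F=16) along a 3-gon: merge 3 vertices and 3 edges, delete both glued faces → V=26, E=58, F=34.
Check: V − E + F = 26 − 58 + 34 = 2.

34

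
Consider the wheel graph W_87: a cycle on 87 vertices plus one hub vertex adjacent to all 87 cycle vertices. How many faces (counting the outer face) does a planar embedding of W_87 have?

W_87 has V = 87 + 1 = 88 vertices and E = 2·87 = 174 edges.
By Euler's formula F = 2 − V + E = 2 − 88 + 174 = 88.

88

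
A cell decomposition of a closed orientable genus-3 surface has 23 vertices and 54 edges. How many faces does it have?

For a closed orientable surface of genus 3, χ = 2 − 2·3 = -4.
F = -4 − V + E = -4 − 23 + 54 = 27.

27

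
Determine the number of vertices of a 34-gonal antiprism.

An antiprism on an n-gon has two n-gon caps and 2n triangles: V = 2·34 = 68, E = 4·34 = 136, F = 2·34 + 2 = 70.

68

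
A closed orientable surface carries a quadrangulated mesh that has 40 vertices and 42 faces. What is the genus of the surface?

Every face is a square, so 2E = 4·42 = 168, giving E = 84.
χ = V − E + F = 40 − 84 + 42 = -2.
For a closed orientable surface χ = 2 − 2g, so g = (2 − (-2))/2 = 2.

2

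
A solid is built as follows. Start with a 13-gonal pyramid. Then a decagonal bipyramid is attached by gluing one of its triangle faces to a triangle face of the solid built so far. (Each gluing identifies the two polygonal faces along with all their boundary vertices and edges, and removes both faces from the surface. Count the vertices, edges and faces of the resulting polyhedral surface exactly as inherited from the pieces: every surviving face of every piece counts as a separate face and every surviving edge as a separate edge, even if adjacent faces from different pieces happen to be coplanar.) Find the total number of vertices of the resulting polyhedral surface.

A 13-gonal pyramid: V=14, E=26, F=14.
Attach a decagonal bipyramid (V=12, E=30, F=20) along a 3-gon: merge 3 vertices and 3 edges, delete both glued faces → V=23, E=53, F=32.
Check: V − E + F = 23 − 53 + 32 = 2.

23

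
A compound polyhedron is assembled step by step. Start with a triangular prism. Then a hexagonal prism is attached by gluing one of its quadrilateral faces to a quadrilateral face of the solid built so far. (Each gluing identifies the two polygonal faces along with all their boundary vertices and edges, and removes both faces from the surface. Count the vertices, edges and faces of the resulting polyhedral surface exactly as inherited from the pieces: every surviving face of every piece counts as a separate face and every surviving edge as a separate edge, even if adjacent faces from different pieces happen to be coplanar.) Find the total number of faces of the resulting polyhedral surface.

A triangular prism: V=6, E=9, F=5.
Attach a hexagonal prism (V=12, E=18, F=8) along a 4-gon: merge 4 vertices and 4 edges, delete both glued faces → V=14, E=23, F=11.
Check: V − E + F = 14 − 23 + 11 = 2.

11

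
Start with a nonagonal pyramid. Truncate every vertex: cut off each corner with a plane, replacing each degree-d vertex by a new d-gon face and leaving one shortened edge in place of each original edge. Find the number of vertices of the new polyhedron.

The base solid has V = 10, E = 18, F = 10.
Truncation replaces each original edge-end by a new vertex, so V′ = 2E = 36.
Each original edge survives, and each old vertex of degree d contributes d new edges; summing degrees gives Σd = 2E, so E′ = E + 2E = 3E = 54.
Each original face survives and each original vertex becomes one new face: F′ = F + V = 20.

36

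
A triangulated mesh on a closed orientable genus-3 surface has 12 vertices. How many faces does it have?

32

χ = 2 − 2·3 = -4, and every face is a triangle so 3F = 2E.
V − E + F = -4 with E = 3F/2 gives 12 − (3/2 − 1)·F = -4, so F = 32 and E = 48.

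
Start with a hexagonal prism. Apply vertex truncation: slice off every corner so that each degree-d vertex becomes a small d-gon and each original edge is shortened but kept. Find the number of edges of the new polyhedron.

The base solid has V = 12, E = 18, F = 8.
Truncation replaces each original edge-end by a new vertex, so V′ = 2E = 36.
Each original edge survives, and each old vertex of degree d contributes d new edges; summing degrees gives Σd = 2E, so E′ = E + 2E = 3E = 54.
Each original face survives and each original vertex becomes one new face: F′ = F + V = 20.

54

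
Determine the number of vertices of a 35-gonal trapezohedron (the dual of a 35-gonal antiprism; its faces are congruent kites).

72

The n-trapezohedron (dual of the n-antiprism) has V = 2·35 + 2 = 72, E = 4·35 = 140, F = 2·35 = 70.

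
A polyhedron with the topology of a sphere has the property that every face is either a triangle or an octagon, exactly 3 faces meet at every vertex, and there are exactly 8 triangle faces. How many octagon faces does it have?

Let x be the number of octagons; then F = 8 + x.
Edge–face incidences: 2E = 3·8 + 8·x = 24 + 8x.
Every vertex has degree 3, so 3V = 2E.
Euler: V − E + F = 2 ⇒ (2E)/3 − E + (8 + x) = 2.
Multiply by 6: 2·(2E) − 3·(2E) + 6·(8 + x) = 12, i.e. 48 + 6x − (24 + 8x) = 12.
Collecting terms: −2x + 24 = 12, so −2x = −12, so x = 6.
Then 2E = 24 + 8·6 = 72, so E = 36, V = 2E/3 = 24, F = 8 + 6 = 14.

6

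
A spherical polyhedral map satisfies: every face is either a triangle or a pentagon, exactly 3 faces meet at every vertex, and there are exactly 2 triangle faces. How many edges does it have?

Let x be the number of pentagons; then F = 2 + x.
Edge–face incidences: 2E = 3·2 + 5·x = 6 + 5x.
Every vertex has degree 3, so 3V = 2E.
Euler: V − E + F = 2 ⇒ (2E)/3 − E + (2 + x) = 2.
Multiply by 6: 2·(2E) − 3·(2E) + 6·(2 + x) = 12, i.e. 12 + 6x − (6 + 5x) = 12.
Collecting terms: x + 6 = 12, so x = 6.
Then 2E = 6 + 5·6 = 36, so E = 18, V = 2E/3 = 12, F = 2 + 6 = 8.

18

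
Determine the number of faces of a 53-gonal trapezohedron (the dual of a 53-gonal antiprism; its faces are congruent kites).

The n-trapezohedron (dual of the n-antiprism) has V = 2·53 + 2 = 108, E = 4·53 = 212, F = 2·53 = 106.

106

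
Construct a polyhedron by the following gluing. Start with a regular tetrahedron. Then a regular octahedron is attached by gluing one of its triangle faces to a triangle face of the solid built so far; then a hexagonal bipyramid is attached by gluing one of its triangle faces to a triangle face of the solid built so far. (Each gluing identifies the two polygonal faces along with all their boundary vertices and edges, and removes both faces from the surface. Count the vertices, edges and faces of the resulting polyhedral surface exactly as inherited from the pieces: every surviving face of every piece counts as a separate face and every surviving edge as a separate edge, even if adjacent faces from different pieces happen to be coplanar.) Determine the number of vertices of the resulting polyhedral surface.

A regular tetrahedron: V=4, E=6, F=4.
Attach a regular octahedron (V=6, E=12, F=8) along a 3-gon: merge 3 vertices and 3 edges, delete both glued faces → V=7, E=15, F=10.
Attach a hexagonal bipyramid (V=8, E=18, F=12) along a 3-gon: merge 3 vertices and 3 edges, delete both glued faces → V=12, E=30, F=20.
Check: V − E + F = 12 − 30 + 20 = 2.

12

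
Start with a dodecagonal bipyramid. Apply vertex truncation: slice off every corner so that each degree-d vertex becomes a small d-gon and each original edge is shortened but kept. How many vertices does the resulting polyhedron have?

72

The base solid has V = 14, E = 36, F = 24.
Truncation replaces each original edge-end by a new vertex, so V′ = 2E = 72.
Each original edge survives, and each old vertex of degree d contributes d new edges; summing degrees gives Σd = 2E, so E′ = E + 2E = 3E = 108.
Each original face survives and each original vertex becomes one new face: F′ = F + V = 38.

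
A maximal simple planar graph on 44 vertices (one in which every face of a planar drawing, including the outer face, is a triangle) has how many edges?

126

In a plane triangulation 3F = 2E and V − E + F = 2, so E = 3V − 6 = 3·44 − 6 = 126.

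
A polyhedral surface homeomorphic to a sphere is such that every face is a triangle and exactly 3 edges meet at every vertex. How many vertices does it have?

Each face has 3 edges and each edge borders two faces, so 2E = 3F.
Each vertex has degree 3, so 3V = 2E and hence V = 3F/3.
Euler: V − E + F = 2 ⇒ (3F/3) − (3F/2) + F = 2.
Multiply by 6: (6 − 9 + 6)F = 12, i.e. 3F = 12.
So F = 4, E = 3·4/2 = 6, V = 3·4/3 = 4.

4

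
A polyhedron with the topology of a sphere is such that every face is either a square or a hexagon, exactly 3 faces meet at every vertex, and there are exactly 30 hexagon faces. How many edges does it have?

102

Let x be the number of squares; then F = 30 + x.
Edge–face incidences: 2E = 6·30 + 4·x = 180 + 4x.
Every vertex has degree 3, so 3V = 2E.
Euler: V − E + F = 2 ⇒ (2E)/3 − E + (30 + x) = 2.
Multiply by 6: 2·(2E) − 3·(2E) + 6·(30 + x) = 12, i.e. 180 + 6x − (180 + 4x) = 12.
Collecting terms: 2x = 12, so x = 6.
Then 2E = 180 + 4·6 = 204, so E = 102, V = 2E/3 = 68, F = 30 + 6 = 36.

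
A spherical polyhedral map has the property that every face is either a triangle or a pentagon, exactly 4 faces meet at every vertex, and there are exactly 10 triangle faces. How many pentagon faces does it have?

Let x be the number of pentagons; then F = 10 + x.
Edge–face incidences: 2E = 3·10 + 5·x = 30 + 5x.
Every vertex has degree 4, so 4V = 2E.
Euler: V − E + F = 2 ⇒ (2E)/4 − E + (10 + x) = 2.
Multiply by 8: 2·(2E) − 4·(2E) + 8·(10 + x) = 16, i.e. 80 + 8x − 2·(30 + 5x) = 16.
Collecting terms: −2x + 20 = 16, so −2x = −4, so x = 2.
Then 2E = 30 + 5·2 = 40, so E = 20, V = 2E/4 = 10, F = 10 + 2 = 12.

2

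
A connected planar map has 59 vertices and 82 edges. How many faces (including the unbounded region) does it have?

25

Euler's formula for a connected plane graph: V − E + F = 2, so F = 2 − 59 + 82 = 25.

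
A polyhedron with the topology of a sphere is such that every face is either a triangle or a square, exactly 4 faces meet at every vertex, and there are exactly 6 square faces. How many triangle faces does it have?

Let x be the number of triangles; then F = 6 + x.
Edge–face incidences: 2E = 4·6 + 3·x = 24 + 3x.
Every vertex has degree 4, so 4V = 2E.
Euler: V − E + F = 2 ⇒ (2E)/4 − E + (6 + x) = 2.
Multiply by 8: 2·(2E) − 4·(2E) + 8·(6 + x) = 16, i.e. 48 + 8x − 2·(24 + 3x) = 16.
Collecting terms: 2x = 16, so x = 8.
Then 2E = 24 + 3·8 = 48, so E = 24, V = 2E/4 = 12, F = 6 + 8 = 14.

8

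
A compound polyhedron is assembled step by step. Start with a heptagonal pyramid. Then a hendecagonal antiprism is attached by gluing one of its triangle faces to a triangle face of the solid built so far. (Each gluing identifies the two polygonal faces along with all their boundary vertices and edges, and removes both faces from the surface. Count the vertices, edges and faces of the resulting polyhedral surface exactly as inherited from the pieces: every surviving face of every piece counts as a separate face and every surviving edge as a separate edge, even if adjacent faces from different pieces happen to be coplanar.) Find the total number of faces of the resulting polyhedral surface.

A heptagonal pyramid: V=8, E=14, F=8.
Attach a hendecagonal antiprism (V=22, E=44, F=24) along a 3-gon: merge 3 vertices and 3 edges, delete both glued faces → V=27, E=55, F=30.
Check: V − E + F = 27 − 55 + 30 = 2.

30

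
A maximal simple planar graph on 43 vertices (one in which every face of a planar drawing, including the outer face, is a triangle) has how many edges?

123

In a plane triangulation 3F = 2E and V − E + F = 2, so E = 3V − 6 = 3·43 − 6 = 123.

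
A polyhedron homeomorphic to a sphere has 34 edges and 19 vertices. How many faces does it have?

17

Here V − E + F = 2.
F = 2 − V + E = 2 − 19 + 34 = 17.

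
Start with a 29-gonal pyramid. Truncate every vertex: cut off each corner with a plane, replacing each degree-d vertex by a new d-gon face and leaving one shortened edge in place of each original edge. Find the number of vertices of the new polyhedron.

116

The base solid has V = 30, E = 58, F = 30.
Truncation replaces each original edge-end by a new vertex, so V′ = 2E = 116.
Each original edge survives, and each old vertex of degree d contributes d new edges; summing degrees gives Σd = 2E, so E′ = E + 2E = 3E = 174.
Each original face survives and each original vertex becomes one new face: F′ = F + V = 60.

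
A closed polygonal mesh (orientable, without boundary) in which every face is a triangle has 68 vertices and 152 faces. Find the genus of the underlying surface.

5

Every face is a triangle, so 2E = 3·152 = 456, giving E = 228.
χ = V − E + F = 68 − 228 + 152 = -8.
For a closed orientable surface χ = 2 − 2g, so g = (2 − (-8))/2 = 5.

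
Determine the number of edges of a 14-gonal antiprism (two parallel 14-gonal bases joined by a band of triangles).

56

An antiprism on an n-gon has two n-gon caps and 2n triangles: V = 2·14 = 28, E = 4·14 = 56, F = 2·14 + 2 = 30.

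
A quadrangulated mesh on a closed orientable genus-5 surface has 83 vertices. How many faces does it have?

χ = 2 − 2·5 = -8, and every face is a square so 4F = 2E.
V − E + F = -8 with E = 4F/2 gives 83 − (4/2 − 1)·F = -8, so F = 91 and E = 182.

91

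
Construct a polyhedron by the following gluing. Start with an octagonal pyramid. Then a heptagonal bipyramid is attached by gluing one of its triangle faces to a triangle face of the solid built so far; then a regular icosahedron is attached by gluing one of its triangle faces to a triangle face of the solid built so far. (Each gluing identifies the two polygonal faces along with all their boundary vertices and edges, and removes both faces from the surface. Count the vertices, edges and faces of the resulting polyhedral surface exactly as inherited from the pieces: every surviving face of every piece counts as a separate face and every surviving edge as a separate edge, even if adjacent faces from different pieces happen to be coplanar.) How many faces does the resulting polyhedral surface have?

An octagonal pyramid: V=9, E=16, F=9.
Attach a heptagonal bipyramid (V=9, E=21, F=14) along a 3-gon: merge 3 vertices and 3 edges, delete both glued faces → V=15, E=34, F=21.
Attach a regular icosahedron (V=12, E=30, F=20) along a 3-gon: merge 3 vertices and 3 edges, delete both glued faces → V=24, E=61, F=39.
Check: V − E + F = 24 − 61 + 39 = 2.

39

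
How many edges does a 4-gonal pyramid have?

8

A pyramid on an n-gon base has one n-gon and n triangles: V = 4 + 1 = 5, E = 2·4 = 8, F = 4 + 1 = 5.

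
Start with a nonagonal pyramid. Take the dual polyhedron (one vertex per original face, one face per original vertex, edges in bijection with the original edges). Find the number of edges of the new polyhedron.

18

The base solid has V = 10, E = 18, F = 10.
The dual swaps V and F and preserves E: V′ = F = 10, E′ = E = 18, F′ = V = 10.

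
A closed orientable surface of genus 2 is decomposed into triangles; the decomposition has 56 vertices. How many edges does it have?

χ = 2 − 2·2 = -2, and every face is a triangle so 3F = 2E.
V − E + F = -2 with E = 3F/2 gives 56 − (3/2 − 1)·F = -2, so F = 116 and E = 174.

174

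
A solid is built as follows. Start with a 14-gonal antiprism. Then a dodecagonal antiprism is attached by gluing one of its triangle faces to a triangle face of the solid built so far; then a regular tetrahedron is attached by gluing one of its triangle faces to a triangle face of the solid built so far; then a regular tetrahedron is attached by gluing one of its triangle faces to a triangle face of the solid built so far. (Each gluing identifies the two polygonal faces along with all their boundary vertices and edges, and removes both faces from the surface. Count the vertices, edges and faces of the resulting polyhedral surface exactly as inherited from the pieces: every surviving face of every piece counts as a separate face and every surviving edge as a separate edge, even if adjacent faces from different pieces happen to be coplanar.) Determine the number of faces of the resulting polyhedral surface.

A 14-gonal antiprism: V=28, E=56, F=30.
Attach a dodecagonal antiprism (V=24, E=48, F=26) along a 3-gon: merge 3 vertices and 3 edges, delete both glued faces → V=49, E=101, F=54.
Attach a regular tetrahedron (V=4, E=6, F=4) along a 3-gon: merge 3 vertices and 3 edges, delete both glued faces → V=50, E=104, F=56.
Attach a regular tetrahedron (V=4, E=6, F=4) along a 3-gon: merge 3 vertices and 3 edges, delete both glued faces → V=51, E=107, F=58.
Check: V − E + F = 51 − 107 + 58 = 2.

58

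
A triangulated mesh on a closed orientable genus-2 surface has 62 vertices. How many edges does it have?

192

χ = 2 − 2·2 = -2, and every face is a triangle so 3F = 2E.
V − E + F = -2 with E = 3F/2 gives 62 − (3/2 − 1)·F = -2, so F = 128 and E = 192.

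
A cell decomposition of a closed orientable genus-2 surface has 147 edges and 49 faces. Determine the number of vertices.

96

For a closed orientable surface of genus 2, χ = 2 − 2·2 = -2.
V = -2 + E − F = -2 + 147 − 49 = 96.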